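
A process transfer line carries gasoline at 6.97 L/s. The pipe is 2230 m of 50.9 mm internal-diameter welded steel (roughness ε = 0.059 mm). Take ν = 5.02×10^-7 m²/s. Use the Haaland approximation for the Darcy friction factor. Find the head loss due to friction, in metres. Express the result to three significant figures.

h_f ≈ 552 m

V = 4Q/(πD²) = 4·0.00697/(π·0.0509²) = 3.425 m/s
Re = VD/ν = 3.425·0.0509/5.02×10^-7 = 3.47×10^5 → turbulent
ε/D = 0.059/50.9 = 0.00116
Haaland: f = 0.02107
h_f = f(L/D)V²/(2g) = 0.02107·(2230/0.0509)·3.425²/(2·9.81) = 552.0 m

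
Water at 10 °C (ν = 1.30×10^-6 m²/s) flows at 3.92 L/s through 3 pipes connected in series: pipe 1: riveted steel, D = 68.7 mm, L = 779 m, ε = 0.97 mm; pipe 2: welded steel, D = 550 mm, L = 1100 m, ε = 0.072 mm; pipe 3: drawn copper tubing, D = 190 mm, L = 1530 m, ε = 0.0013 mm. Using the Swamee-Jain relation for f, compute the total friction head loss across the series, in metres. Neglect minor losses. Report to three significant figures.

H ≈ 28.6 m

Pipe 1: V = 1.058 m/s, Re = 5.59×10^4, ε/D = 0.0141, f = 0.04396, h_1 = f(L/D)V²/2g = 28.41 m
Pipe 2: V = 0.01650 m/s, Re = 6980, ε/D = 1.31×10^-4, f = 0.03447, h_2 = f(L/D)V²/2g = 9.567×10^-4 m
Pipe 3: V = 0.1383 m/s, Re = 2.02×10^4, ε/D = 6.84×10^-6, f = 0.02576, h_3 = f(L/D)V²/2g = 0.2021 m
Series → Q common, losses add: H = Σh = 28.61 m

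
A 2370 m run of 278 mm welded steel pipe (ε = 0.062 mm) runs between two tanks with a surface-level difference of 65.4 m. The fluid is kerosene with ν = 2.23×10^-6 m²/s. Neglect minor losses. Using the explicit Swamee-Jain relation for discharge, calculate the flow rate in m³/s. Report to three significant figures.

Q ≈ 0.186 m³/s

Swamee-Jain (Type II): Q = -0.965·√(gD⁵h_f/L)·ln[ε/(3.7D) + √(3.17ν²L/(gD³h_f))]
√(gD⁵h_f/L) = √(9.81·0.278⁵·65.4/2370) = 0.02120
ε/(3.7D) = 6.03×10^-5; √(3.17ν²L/(gD³h_f)) = 5.21×10^-5
Q = -0.965·0.02120·ln(1.123×10^-4) = 0.1861 m³/s
Check: V = 3.07 m/s, Re = 3.82×10^5, f = 0.01610, h_f = 65.7 m ≈ 65.4 m ✓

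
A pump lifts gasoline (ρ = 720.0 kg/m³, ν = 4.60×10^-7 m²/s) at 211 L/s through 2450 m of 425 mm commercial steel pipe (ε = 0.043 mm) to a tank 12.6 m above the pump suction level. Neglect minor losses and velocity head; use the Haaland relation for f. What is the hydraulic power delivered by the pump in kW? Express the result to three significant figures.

P_hyd ≈ 31.4 kW

V = 4Q/(πD²) = 1.487 m/s; Re = 1.37×10^6; ε/D = 1.01×10^-4; f = 0.01304
h_f = f(L/D)V²/2g = 8.474 m
Total head H = z + h_f = 12.6 + 8.474 = 21.07 m
P_hyd = ρgQH = 720.0·9.81·0.211·21.07 = 31.41 kW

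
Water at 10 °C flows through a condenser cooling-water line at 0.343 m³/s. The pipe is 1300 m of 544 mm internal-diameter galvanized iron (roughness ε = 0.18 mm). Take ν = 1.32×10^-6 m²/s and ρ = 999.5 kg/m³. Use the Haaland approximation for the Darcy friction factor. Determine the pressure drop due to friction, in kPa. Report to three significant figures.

V = 4Q/(πD²) = 4·0.343/(π·0.544²) = 1.476 m/s
Re = VD/ν = 1.476·0.544/1.32×10^-6 = 6.08×10^5 → turbulent
ε/D = 0.18/544 = 3.31×10^-4
Haaland: f = 0.01622
h_f = f(L/D)V²/(2g) = 0.01622·(1300/0.544)·1.476²/(2·9.81) = 4.302 m
Δp = ρg·h_f = 999.5·9.81·4.302 = 42.18 kPa

Δp ≈ 42.2 kPa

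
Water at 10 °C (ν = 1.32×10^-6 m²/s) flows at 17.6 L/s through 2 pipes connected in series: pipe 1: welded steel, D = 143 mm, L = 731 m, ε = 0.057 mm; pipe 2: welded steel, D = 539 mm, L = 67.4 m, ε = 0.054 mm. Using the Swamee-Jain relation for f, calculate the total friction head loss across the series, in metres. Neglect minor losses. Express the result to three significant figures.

Pipe 1: V = 1.096 m/s, Re = 1.19×10^5, ε/D = 3.99×10^-4, f = 0.01951, h_1 = f(L/D)V²/2g = 6.105 m
Pipe 2: V = 0.07713 m/s, Re = 3.15×10^4, ε/D = 1.00×10^-4, f = 0.02342, h_2 = f(L/D)V²/2g = 8.881×10^-4 m
Series → Q common, losses add: H = Σh = 6.105 m

H ≈ 6.11 m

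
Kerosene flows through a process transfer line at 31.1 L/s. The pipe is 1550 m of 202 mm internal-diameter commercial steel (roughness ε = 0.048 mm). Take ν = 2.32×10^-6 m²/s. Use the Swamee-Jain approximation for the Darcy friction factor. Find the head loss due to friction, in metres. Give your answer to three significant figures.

V = 4Q/(πD²) = 4·0.0311/(π·0.202²) = 0.9704 m/s
Re = VD/ν = 0.9704·0.202/2.32×10^-6 = 8.45×10^4 → turbulent
ε/D = 0.048/202 = 2.38×10^-4
Swamee-Jain: f = 0.01973
h_f = f(L/D)V²/(2g) = 0.01973·(1550/0.202)·0.9704²/(2·9.81) = 7.266 m

h_f ≈ 7.27 m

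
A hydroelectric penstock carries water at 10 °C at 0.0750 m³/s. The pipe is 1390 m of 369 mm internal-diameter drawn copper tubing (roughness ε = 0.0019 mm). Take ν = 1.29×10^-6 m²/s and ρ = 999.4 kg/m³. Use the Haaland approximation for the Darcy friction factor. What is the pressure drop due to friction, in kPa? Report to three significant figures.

Δp ≈ 14.4 kPa

V = 4Q/(πD²) = 4·0.0750/(π·0.369²) = 0.7013 m/s
Re = VD/ν = 0.7013·0.369/1.29×10^-6 = 2.01×10^5 → turbulent
ε/D = 0.0019/369 = 5.15×10^-6
Haaland: f = 0.01552
h_f = f(L/D)V²/(2g) = 0.01552·(1390/0.369)·0.7013²/(2·9.81) = 1.466 m
Δp = ρg·h_f = 999.4·9.81·1.466 = 14.37 kPa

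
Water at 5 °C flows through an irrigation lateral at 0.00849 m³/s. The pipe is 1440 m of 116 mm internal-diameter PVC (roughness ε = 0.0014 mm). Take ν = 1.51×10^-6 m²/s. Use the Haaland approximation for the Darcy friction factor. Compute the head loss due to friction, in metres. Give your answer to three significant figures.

h_f ≈ 8.08 m

V = 4Q/(πD²) = 4·0.00849/(π·0.116²) = 0.8033 m/s
Re = VD/ν = 0.8033·0.116/1.51×10^-6 = 6.17×10^4 → turbulent
ε/D = 0.0014/116 = 1.21×10^-5
Haaland: f = 0.01980
h_f = f(L/D)V²/(2g) = 0.01980·(1440/0.116)·0.8033²/(2·9.81) = 8.084 m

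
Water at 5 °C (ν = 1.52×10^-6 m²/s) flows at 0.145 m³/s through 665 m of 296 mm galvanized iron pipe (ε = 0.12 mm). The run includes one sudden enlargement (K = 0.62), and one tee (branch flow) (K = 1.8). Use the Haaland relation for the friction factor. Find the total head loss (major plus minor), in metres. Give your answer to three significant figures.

H_L ≈ 9.26 m

V = 4Q/(πD²) = 2.107 m/s; V²/2g = 0.2263 m
Re = 4.10×10^5, ε/D = 4.05×10^-4 → f = 0.01713 (Haaland)
Major: h_f = f(L/D)·V²/2g = 0.01713·2247·0.2263 = 8.712 m
Minor: ΣK = 2.42; h_m = ΣK·V²/2g = 0.5477 m
Total H_L = 8.712 + 0.5477 = 9.259 m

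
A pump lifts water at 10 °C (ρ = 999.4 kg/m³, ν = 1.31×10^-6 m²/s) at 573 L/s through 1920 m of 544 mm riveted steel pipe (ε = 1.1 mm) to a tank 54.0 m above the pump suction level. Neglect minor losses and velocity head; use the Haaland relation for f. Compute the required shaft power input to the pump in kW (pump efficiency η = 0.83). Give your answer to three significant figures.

V = 4Q/(πD²) = 2.465 m/s; Re = 1.02×10^6; ε/D = 0.00202; f = 0.02369
h_f = f(L/D)V²/2g = 25.90 m
Total head H = z + h_f = 54.0 + 25.90 = 79.90 m
P_hyd = ρgQH = 999.4·9.81·0.573·79.90 = 448.9 kW
P_shaft = P_hyd/η = 448.9/0.83 = 540.8 kW

P_shaft ≈ 541 kW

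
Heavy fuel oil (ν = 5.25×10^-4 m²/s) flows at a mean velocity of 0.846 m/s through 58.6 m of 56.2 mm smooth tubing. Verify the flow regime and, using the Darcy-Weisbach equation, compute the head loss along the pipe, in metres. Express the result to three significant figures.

h_f ≈ 26.9 m

Re = VD/ν = 0.846·0.05620/5.25×10^-4 = 90.6 → laminar (Re < 2300)
f = 64/Re = 0.7067
h_f = f(L/D)V²/(2g) = 0.7067·(58.6/0.05620)·0.846²/(2·9.81) = 26.88 m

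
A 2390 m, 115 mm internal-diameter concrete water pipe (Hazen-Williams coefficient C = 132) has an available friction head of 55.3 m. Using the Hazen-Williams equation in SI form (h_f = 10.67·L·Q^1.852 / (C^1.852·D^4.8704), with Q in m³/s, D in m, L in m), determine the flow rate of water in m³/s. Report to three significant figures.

Rearranging: Q = [h_f·C^1.852·D^4.8704 / (10.67·L)]^(1/1.852)
Q = [55.3·132^1.852·0.115^4.8704 / (10.67·2390)]^0.540 = 0.01629 m³/s

Q ≈ 0.0163 m³/s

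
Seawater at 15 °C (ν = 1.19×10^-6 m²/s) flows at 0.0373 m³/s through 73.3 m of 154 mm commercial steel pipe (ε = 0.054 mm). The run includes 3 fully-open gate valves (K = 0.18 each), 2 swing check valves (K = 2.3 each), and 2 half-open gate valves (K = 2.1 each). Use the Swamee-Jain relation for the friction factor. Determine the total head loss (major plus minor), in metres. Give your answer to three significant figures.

V = 4Q/(πD²) = 2.003 m/s; V²/2g = 0.2044 m
Re = 2.59×10^5, ε/D = 3.51×10^-4 → f = 0.01764 (Swamee-Jain)
Major: h_f = f(L/D)·V²/2g = 0.01764·476.0·0.2044 = 1.716 m
Minor: ΣK = 9.34; h_m = ΣK·V²/2g = 1.909 m
Total H_L = 1.716 + 1.909 = 3.625 m

H_L ≈ 3.62 m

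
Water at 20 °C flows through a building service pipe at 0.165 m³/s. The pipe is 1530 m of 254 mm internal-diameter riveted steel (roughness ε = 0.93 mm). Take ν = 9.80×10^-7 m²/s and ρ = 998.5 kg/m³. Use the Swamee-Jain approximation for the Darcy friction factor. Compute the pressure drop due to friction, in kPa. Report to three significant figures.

V = 4Q/(πD²) = 4·0.165/(π·0.254²) = 3.256 m/s
Re = VD/ν = 3.256·0.254/9.80×10^-7 = 8.44×10^5 → turbulent
ε/D = 0.93/254 = 0.00366
Swamee-Jain: f = 0.02791
h_f = f(L/D)V²/(2g) = 0.02791·(1530/0.254)·3.256²/(2·9.81) = 90.85 m
Δp = ρg·h_f = 998.5·9.81·90.85 = 889.9 kPa

Δp ≈ 890 kPa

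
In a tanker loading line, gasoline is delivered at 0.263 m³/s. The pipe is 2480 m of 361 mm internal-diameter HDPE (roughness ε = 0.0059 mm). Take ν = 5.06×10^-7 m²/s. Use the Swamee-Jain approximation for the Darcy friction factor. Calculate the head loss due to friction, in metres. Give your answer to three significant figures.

V = 4Q/(πD²) = 4·0.263/(π·0.361²) = 2.570 m/s
Re = VD/ν = 2.570·0.361/5.06×10^-7 = 1.83×10^6 → turbulent
ε/D = 0.0059/361 = 1.63×10^-5
Swamee-Jain: f = 0.01107
h_f = f(L/D)V²/(2g) = 0.01107·(2480/0.361)·2.570²/(2·9.81) = 25.58 m

h_f ≈ 25.6 m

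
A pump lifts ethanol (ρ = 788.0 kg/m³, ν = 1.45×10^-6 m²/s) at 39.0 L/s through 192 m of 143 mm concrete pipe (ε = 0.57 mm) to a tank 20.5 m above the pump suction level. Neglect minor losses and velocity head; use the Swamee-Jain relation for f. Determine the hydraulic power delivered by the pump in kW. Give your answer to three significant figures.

P_hyd ≈ 9.71 kW

V = 4Q/(πD²) = 2.428 m/s; Re = 2.39×10^5; ε/D = 0.00399; f = 0.02901
h_f = f(L/D)V²/2g = 11.71 m
Total head H = z + h_f = 20.5 + 11.71 = 32.21 m
P_hyd = ρgQH = 788.0·9.81·0.0390·32.21 = 9.710 kW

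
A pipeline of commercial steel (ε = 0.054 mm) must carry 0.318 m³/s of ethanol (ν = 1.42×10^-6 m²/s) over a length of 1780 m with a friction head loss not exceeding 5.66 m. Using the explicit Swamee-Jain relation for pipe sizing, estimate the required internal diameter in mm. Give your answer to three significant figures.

D ≈ 525 mm

Swamee-Jain (Type III): D = 0.66·[ε^1.25·(LQ²/(gh_f))^4.75 + ν·Q^9.4·(L/(gh_f))^5.2]^0.04
LQ²/(gh_f) = 3.242; L/(gh_f) = 32.06
Term 1 = ε^1.25·(…)^4.75 = 0.00124; Term 2 = ν·Q^9.4·(…)^5.2 = 0.00202
D = 0.66·(0.00124 + 0.00202)^0.04 = 0.5249 m = 525 mm
Check: V = 1.47 m/s, Re = 5.43×10^5, f = 0.01437, h_f = 5.36 m ≈ 5.66 m ✓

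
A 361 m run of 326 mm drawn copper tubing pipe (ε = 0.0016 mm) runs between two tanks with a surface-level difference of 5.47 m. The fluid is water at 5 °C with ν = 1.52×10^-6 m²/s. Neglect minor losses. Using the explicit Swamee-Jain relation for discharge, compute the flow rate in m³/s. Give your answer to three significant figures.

Swamee-Jain (Type II): Q = -0.965·√(gD⁵h_f/L)·ln[ε/(3.7D) + √(3.17ν²L/(gD³h_f))]
√(gD⁵h_f/L) = √(9.81·0.326⁵·5.47/361) = 0.02339
ε/(3.7D) = 1.33×10^-6; √(3.17ν²L/(gD³h_f)) = 3.77×10^-5
Q = -0.965·0.02339·ln(3.904×10^-5) = 0.2292 m³/s
Check: V = 2.75 m/s, Re = 5.89×10^5, f = 0.01280, h_f = 5.45 m ≈ 5.47 m ✓

Q ≈ 0.229 m³/s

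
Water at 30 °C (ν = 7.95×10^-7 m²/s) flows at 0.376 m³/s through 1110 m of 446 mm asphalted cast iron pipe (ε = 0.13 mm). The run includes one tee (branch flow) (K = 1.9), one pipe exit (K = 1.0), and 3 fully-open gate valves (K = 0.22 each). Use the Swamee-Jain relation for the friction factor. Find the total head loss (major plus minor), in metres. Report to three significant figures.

V = 4Q/(πD²) = 2.407 m/s; V²/2g = 0.2952 m
Re = 1.35×10^6, ε/D = 2.91×10^-4 → f = 0.01550 (Swamee-Jain)
Major: h_f = f(L/D)·V²/2g = 0.01550·2489·0.2952 = 11.39 m
Minor: ΣK = 3.56; h_m = ΣK·V²/2g = 1.051 m
Total H_L = 11.39 + 1.051 = 12.44 m

H_L ≈ 12.4 m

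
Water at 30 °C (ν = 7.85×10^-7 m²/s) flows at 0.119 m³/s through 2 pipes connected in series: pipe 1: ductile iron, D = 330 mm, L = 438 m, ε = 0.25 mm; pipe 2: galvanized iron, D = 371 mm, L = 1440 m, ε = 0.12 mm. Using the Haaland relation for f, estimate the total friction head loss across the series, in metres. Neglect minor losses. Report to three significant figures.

H ≈ 6.39 m

Pipe 1: V = 1.391 m/s, Re = 5.85×10^5, ε/D = 7.58×10^-4, f = 0.01896, h_1 = f(L/D)V²/2g = 2.482 m
Pipe 2: V = 1.101 m/s, Re = 5.20×10^5, ε/D = 3.23×10^-4, f = 0.01630, h_2 = f(L/D)V²/2g = 3.908 m
Series → Q common, losses add: H = Σh = 6.390 m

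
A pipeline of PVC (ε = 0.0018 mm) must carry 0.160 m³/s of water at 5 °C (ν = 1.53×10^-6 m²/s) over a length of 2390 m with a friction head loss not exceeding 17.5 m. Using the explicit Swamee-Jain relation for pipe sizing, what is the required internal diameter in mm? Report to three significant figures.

Swamee-Jain (Type III): D = 0.66·[ε^1.25·(LQ²/(gh_f))^4.75 + ν·Q^9.4·(L/(gh_f))^5.2]^0.04
LQ²/(gh_f) = 0.3564; L/(gh_f) = 13.92
Term 1 = ε^1.25·(…)^4.75 = 4.91×10^-10; Term 2 = ν·Q^9.4·(…)^5.2 = 4.47×10^-8
D = 0.66·(4.91×10^-10 + 4.47×10^-8)^0.04 = 0.3356 m = 336 mm
Check: V = 1.81 m/s, Re = 3.97×10^5, f = 0.01372, h_f = 16.3 m ≈ 17.5 m ✓

D ≈ 336 mm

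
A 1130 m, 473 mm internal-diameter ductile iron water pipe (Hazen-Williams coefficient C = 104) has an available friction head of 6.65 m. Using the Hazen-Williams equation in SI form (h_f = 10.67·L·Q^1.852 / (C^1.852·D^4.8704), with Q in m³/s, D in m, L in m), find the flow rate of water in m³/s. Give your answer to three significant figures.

Rearranging: Q = [h_f·C^1.852·D^4.8704 / (10.67·L)]^(1/1.852)
Q = [6.65·104^1.852·0.473^4.8704 / (10.67·1130)]^0.540 = 0.2527 m³/s

Q ≈ 0.253 m³/s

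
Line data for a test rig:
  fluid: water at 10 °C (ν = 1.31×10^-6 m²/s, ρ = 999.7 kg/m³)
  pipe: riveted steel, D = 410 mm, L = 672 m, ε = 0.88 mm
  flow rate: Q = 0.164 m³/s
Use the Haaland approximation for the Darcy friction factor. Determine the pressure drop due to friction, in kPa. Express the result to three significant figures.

V = 4Q/(πD²) = 4·0.164/(π·0.410²) = 1.242 m/s
Re = VD/ν = 1.242·0.410/1.31×10^-6 = 3.89×10^5 → turbulent
ε/D = 0.88/410 = 0.00215
Haaland: f = 0.02431
h_f = f(L/D)V²/(2g) = 0.02431·(672/0.410)·1.242²/(2·9.81) = 3.133 m
Δp = ρg·h_f = 999.7·9.81·3.133 = 30.73 kPa

Δp ≈ 30.7 kPa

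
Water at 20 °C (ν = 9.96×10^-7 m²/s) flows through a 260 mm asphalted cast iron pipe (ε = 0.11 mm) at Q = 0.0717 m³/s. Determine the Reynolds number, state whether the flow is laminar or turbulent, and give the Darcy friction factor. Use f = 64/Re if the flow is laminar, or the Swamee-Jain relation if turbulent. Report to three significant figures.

V = 4Q/(πD²) = 1.350 m/s
Re = VD/ν = 1.350·0.260/9.96×10^-7 = 3.53×10^5
Re > 4000 → turbulent; ε/D = 4.23×10^-4
Swamee-Jain: f = 0.01766

Re ≈ 3.53×10^5; turbulent; f ≈ 0.0177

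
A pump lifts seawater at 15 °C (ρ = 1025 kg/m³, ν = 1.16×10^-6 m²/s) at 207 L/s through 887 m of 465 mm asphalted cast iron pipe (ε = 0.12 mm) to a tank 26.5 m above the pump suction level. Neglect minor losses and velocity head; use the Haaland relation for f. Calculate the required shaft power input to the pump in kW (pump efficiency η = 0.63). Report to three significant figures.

V = 4Q/(πD²) = 1.219 m/s; Re = 4.89×10^5; ε/D = 2.58×10^-4; f = 0.01583
h_f = f(L/D)V²/2g = 2.287 m
Total head H = z + h_f = 26.5 + 2.287 = 28.79 m
P_hyd = ρgQH = 1025·9.81·0.207·28.79 = 59.92 kW
P_shaft = P_hyd/η = 59.92/0.63 = 95.11 kW

P_shaft ≈ 95.1 kW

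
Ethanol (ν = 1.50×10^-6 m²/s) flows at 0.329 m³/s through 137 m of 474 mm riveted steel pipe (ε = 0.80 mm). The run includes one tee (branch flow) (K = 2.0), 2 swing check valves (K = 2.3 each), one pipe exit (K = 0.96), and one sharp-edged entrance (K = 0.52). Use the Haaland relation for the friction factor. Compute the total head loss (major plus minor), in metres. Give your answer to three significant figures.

V = 4Q/(πD²) = 1.864 m/s; V²/2g = 0.1772 m
Re = 5.89×10^5, ε/D = 0.00169 → f = 0.02275 (Haaland)
Major: h_f = f(L/D)·V²/2g = 0.02275·289.0·0.1772 = 1.165 m
Minor: ΣK = 8.08; h_m = ΣK·V²/2g = 1.432 m
Total H_L = 1.165 + 1.432 = 2.597 m

H_L ≈ 2.60 m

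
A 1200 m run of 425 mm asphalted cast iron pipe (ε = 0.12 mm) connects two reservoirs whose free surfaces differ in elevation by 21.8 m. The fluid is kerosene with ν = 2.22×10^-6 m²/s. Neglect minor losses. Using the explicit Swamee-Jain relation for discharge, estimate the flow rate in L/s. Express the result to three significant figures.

Q ≈ 437 L/s

Swamee-Jain (Type II): Q = -0.965·√(gD⁵h_f/L)·ln[ε/(3.7D) + √(3.17ν²L/(gD³h_f))]
√(gD⁵h_f/L) = √(9.81·0.425⁵·21.8/1200) = 0.04971
ε/(3.7D) = 7.63×10^-5; √(3.17ν²L/(gD³h_f)) = 3.38×10^-5
Q = -0.965·0.04971·ln(1.101×10^-4) = 0.4372 m³/s
Check: V = 3.08 m/s, Re = 5.90×10^5, f = 0.01605, h_f = 21.9 m ≈ 21.8 m ✓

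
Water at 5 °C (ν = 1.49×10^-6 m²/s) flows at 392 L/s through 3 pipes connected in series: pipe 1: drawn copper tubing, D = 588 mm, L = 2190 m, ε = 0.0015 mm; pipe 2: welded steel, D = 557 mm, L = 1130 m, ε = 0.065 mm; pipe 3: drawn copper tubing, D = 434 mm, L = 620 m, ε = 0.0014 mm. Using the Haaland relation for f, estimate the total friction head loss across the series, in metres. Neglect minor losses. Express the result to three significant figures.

H ≈ 15.1 m

Pipe 1: V = 1.444 m/s, Re = 5.70×10^5, ε/D = 2.55×10^-6, f = 0.01279, h_1 = f(L/D)V²/2g = 5.061 m
Pipe 2: V = 1.609 m/s, Re = 6.01×10^5, ε/D = 1.17×10^-4, f = 0.01417, h_2 = f(L/D)V²/2g = 3.793 m
Pipe 3: V = 2.650 m/s, Re = 7.72×10^5, ε/D = 3.23×10^-6, f = 0.01215, h_3 = f(L/D)V²/2g = 6.213 m
Series → Q common, losses add: H = Σh = 15.07 m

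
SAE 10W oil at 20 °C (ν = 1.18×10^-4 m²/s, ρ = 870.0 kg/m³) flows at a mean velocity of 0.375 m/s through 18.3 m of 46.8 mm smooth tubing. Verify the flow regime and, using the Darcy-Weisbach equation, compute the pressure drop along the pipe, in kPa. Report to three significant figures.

Δp ≈ 10.3 kPa

Re = VD/ν = 0.375·0.04680/1.18×10^-4 = 149 → laminar (Re < 2300)
f = 64/Re = 0.4303
h_f = f(L/D)V²/(2g) = 0.4303·(18.3/0.04680)·0.375²/(2·9.81) = 1.206 m
Δp = ρg·h_f = 870.0·9.81·1.206 = 10.29 kPa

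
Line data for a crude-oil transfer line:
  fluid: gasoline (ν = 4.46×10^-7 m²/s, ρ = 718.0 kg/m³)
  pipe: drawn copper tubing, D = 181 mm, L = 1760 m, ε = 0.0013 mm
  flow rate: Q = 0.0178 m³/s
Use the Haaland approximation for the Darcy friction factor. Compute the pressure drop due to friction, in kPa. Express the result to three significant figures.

Δp ≈ 24.4 kPa

V = 4Q/(πD²) = 4·0.0178/(π·0.181²) = 0.6918 m/s
Re = VD/ν = 0.6918·0.181/4.46×10^-7 = 2.81×10^5 → turbulent
ε/D = 0.0013/181 = 7.18×10^-6
Haaland: f = 0.01458
h_f = f(L/D)V²/(2g) = 0.01458·(1760/0.181)·0.6918²/(2·9.81) = 3.457 m
Δp = ρg·h_f = 718.0·9.81·3.457 = 24.35 kPa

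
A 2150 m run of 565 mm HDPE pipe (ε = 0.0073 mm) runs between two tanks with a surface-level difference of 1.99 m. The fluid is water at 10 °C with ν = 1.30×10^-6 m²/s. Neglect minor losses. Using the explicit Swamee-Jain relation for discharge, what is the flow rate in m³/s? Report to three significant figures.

Swamee-Jain (Type II): Q = -0.965·√(gD⁵h_f/L)·ln[ε/(3.7D) + √(3.17ν²L/(gD³h_f))]
√(gD⁵h_f/L) = √(9.81·0.565⁵·1.99/2150) = 0.02286
ε/(3.7D) = 3.49×10^-6; √(3.17ν²L/(gD³h_f)) = 5.72×10^-5
Q = -0.965·0.02286·ln(6.069×10^-5) = 0.2142 m³/s
Check: V = 0.855 m/s, Re = 3.71×10^5, f = 0.01399, h_f = 1.98 m ≈ 1.99 m ✓

Q ≈ 0.214 m³/s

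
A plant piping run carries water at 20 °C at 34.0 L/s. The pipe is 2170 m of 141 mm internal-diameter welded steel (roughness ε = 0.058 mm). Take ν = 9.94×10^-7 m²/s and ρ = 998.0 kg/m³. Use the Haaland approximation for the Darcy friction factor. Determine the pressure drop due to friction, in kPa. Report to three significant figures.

V = 4Q/(πD²) = 4·0.0340/(π·0.141²) = 2.177 m/s
Re = VD/ν = 2.177·0.141/9.94×10^-7 = 3.09×10^5 → turbulent
ε/D = 0.058/141 = 4.11×10^-4
Haaland: f = 0.01750
h_f = f(L/D)V²/(2g) = 0.01750·(2170/0.141)·2.177²/(2·9.81) = 65.09 m
Δp = ρg·h_f = 998.0·9.81·65.09 = 637.3 kPa

Δp ≈ 637 kPa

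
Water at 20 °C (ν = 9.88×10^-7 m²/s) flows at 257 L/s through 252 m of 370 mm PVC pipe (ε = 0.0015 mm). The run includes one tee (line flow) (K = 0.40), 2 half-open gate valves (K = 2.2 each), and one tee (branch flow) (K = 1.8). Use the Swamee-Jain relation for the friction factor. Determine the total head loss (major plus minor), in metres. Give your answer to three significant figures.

H_L ≈ 4.29 m

V = 4Q/(πD²) = 2.390 m/s; V²/2g = 0.2912 m
Re = 8.95×10^5, ε/D = 4.05×10^-6 → f = 0.01192 (Swamee-Jain)
Major: h_f = f(L/D)·V²/2g = 0.01192·681.1·0.2912 = 2.364 m
Minor: ΣK = 6.60; h_m = ΣK·V²/2g = 1.922 m
Total H_L = 2.364 + 1.922 = 4.286 m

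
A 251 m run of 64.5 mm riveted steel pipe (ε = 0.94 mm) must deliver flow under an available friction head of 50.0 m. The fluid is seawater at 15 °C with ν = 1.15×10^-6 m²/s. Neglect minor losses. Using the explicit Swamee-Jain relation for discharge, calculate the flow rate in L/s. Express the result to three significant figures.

Swamee-Jain (Type II): Q = -0.965·√(gD⁵h_f/L)·ln[ε/(3.7D) + √(3.17ν²L/(gD³h_f))]
√(gD⁵h_f/L) = √(9.81·0.0645⁵·50.0/251) = 0.001477
ε/(3.7D) = 0.00394; √(3.17ν²L/(gD³h_f)) = 8.94×10^-5
Q = -0.965·0.001477·ln(0.004028) = 0.007860 m³/s
Check: V = 2.41 m/s, Re = 1.35×10^5, f = 0.04378, h_f = 50.2 m ≈ 50.0 m ✓

Q ≈ 7.86 L/s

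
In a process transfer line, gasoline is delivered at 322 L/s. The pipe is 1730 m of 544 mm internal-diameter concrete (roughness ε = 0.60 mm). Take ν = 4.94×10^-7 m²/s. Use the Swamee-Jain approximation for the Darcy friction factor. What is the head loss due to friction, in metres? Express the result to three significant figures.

h_f ≈ 6.34 m

V = 4Q/(πD²) = 4·0.322/(π·0.544²) = 1.385 m/s
Re = VD/ν = 1.385·0.544/4.94×10^-7 = 1.53×10^6 → turbulent
ε/D = 0.60/544 = 0.00110
Swamee-Jain: f = 0.02037
h_f = f(L/D)V²/(2g) = 0.02037·(1730/0.544)·1.385²/(2·9.81) = 6.336 m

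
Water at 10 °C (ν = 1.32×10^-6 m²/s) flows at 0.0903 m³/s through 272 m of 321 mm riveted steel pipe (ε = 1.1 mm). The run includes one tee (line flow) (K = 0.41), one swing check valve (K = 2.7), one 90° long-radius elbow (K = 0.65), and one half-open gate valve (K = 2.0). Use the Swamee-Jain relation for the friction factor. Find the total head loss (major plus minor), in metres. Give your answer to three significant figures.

H_L ≈ 1.86 m

V = 4Q/(πD²) = 1.116 m/s; V²/2g = 0.06346 m
Re = 2.71×10^5, ε/D = 0.00343 → f = 0.02778 (Swamee-Jain)
Major: h_f = f(L/D)·V²/2g = 0.02778·847.4·0.06346 = 1.494 m
Minor: ΣK = 5.76; h_m = ΣK·V²/2g = 0.3655 m
Total H_L = 1.494 + 0.3655 = 1.859 m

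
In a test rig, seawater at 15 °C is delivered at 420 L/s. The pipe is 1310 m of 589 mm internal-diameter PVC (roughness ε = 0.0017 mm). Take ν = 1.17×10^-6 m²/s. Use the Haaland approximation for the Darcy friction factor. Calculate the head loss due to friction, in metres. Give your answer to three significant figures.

V = 4Q/(πD²) = 4·0.420/(π·0.589²) = 1.541 m/s
Re = VD/ν = 1.541·0.589/1.17×10^-6 = 7.76×10^5 → turbulent
ε/D = 0.0017/589 = 2.89×10^-6
Haaland: f = 0.01214
h_f = f(L/D)V²/(2g) = 0.01214·(1310/0.589)·1.541²/(2·9.81) = 3.269 m

h_f ≈ 3.27 m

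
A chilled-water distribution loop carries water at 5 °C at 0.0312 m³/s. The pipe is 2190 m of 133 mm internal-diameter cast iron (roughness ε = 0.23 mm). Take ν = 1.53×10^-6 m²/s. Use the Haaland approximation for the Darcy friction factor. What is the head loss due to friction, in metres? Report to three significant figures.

V = 4Q/(πD²) = 4·0.0312/(π·0.133²) = 2.246 m/s
Re = VD/ν = 2.246·0.133/1.53×10^-6 = 1.95×10^5 → turbulent
ε/D = 0.23/133 = 0.00173
Haaland: f = 0.02347
h_f = f(L/D)V²/(2g) = 0.02347·(2190/0.133)·2.246²/(2·9.81) = 99.34 m

h_f ≈ 99.3 m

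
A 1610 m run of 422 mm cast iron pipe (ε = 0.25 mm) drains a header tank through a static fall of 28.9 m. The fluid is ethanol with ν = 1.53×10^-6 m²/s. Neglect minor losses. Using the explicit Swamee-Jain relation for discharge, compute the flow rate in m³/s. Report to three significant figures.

Swamee-Jain (Type II): Q = -0.965·√(gD⁵h_f/L)·ln[ε/(3.7D) + √(3.17ν²L/(gD³h_f))]
√(gD⁵h_f/L) = √(9.81·0.422⁵·28.9/1610) = 0.04855
ε/(3.7D) = 1.60×10^-4; √(3.17ν²L/(gD³h_f)) = 2.37×10^-5
Q = -0.965·0.04855·ln(1.838×10^-4) = 0.4030 m³/s
Check: V = 2.88 m/s, Re = 7.95×10^5, f = 0.01801, h_f = 29.1 m ≈ 28.9 m ✓

Q ≈ 0.403 m³/s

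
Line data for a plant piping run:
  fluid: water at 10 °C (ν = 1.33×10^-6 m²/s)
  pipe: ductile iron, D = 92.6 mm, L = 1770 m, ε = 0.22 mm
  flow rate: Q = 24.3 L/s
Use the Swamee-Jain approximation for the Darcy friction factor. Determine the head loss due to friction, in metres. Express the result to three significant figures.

V = 4Q/(πD²) = 4·0.0243/(π·0.0926²) = 3.608 m/s
Re = VD/ν = 3.608·0.0926/1.33×10^-6 = 2.51×10^5 → turbulent
ε/D = 0.22/92.6 = 0.00238
Swamee-Jain: f = 0.02533
h_f = f(L/D)V²/(2g) = 0.02533·(1770/0.0926)·3.608²/(2·9.81) = 321.2 m

h_f ≈ 321 m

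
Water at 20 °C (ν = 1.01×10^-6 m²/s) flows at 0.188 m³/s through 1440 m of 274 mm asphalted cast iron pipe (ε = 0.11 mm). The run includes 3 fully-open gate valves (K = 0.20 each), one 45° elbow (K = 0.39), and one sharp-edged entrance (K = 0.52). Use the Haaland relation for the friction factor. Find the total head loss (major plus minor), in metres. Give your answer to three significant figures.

H_L ≈ 45.8 m

V = 4Q/(πD²) = 3.188 m/s; V²/2g = 0.5181 m
Re = 8.65×10^5, ε/D = 4.01×10^-4 → f = 0.01653 (Haaland)
Major: h_f = f(L/D)·V²/2g = 0.01653·5255·0.5181 = 45.01 m
Minor: ΣK = 1.51; h_m = ΣK·V²/2g = 0.7824 m
Total H_L = 45.01 + 0.7824 = 45.79 m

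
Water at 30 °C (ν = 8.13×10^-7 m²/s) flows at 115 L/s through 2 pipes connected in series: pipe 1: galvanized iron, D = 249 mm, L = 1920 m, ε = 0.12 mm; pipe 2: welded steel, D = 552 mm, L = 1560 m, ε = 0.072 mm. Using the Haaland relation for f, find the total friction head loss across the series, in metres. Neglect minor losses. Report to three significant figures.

Pipe 1: V = 2.362 m/s, Re = 7.23×10^5, ε/D = 4.82×10^-4, f = 0.01721, h_1 = f(L/D)V²/2g = 37.72 m
Pipe 2: V = 0.4805 m/s, Re = 3.26×10^5, ε/D = 1.30×10^-4, f = 0.01533, h_2 = f(L/D)V²/2g = 0.5098 m
Series → Q common, losses add: H = Σh = 38.23 m

H ≈ 38.2 m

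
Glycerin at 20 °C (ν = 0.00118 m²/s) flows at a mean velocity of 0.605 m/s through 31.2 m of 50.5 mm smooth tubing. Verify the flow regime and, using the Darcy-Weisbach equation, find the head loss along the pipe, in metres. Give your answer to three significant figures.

Re = VD/ν = 0.605·0.05050/0.00118 = 25.9 → laminar (Re < 2300)
f = 64/Re = 2.472
h_f = f(L/D)V²/(2g) = 2.472·(31.2/0.05050)·0.605²/(2·9.81) = 28.49 m

h_f ≈ 28.5 m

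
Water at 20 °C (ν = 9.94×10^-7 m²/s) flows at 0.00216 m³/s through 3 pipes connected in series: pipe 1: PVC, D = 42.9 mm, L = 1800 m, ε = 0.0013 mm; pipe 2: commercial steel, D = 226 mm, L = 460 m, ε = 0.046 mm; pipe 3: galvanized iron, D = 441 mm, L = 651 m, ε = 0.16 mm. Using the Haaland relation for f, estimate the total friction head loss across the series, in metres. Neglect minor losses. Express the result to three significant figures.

Pipe 1: V = 1.494 m/s, Re = 6.45×10^4, ε/D = 3.03×10^-5, f = 0.01967, h_1 = f(L/D)V²/2g = 93.91 m
Pipe 2: V = 0.05385 m/s, Re = 1.22×10^4, ε/D = 2.04×10^-4, f = 0.02950, h_2 = f(L/D)V²/2g = 0.008871 m
Pipe 3: V = 0.01414 m/s, Re = 6270, ε/D = 3.63×10^-4, f = 0.03559, h_3 = f(L/D)V²/2g = 5.355×10^-4 m
Series → Q common, losses add: H = Σh = 93.92 m

H ≈ 93.9 m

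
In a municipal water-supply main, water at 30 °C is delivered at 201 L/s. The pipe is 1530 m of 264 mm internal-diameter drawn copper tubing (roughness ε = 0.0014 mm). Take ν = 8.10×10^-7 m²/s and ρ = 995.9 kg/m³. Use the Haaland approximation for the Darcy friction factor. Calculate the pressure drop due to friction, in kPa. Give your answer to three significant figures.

Δp ≈ 442 kPa

V = 4Q/(πD²) = 4·0.201/(π·0.264²) = 3.672 m/s
Re = VD/ν = 3.672·0.264/8.10×10^-7 = 1.20×10^6 → turbulent
ε/D = 0.0014/264 = 5.30×10^-6
Haaland: f = 0.01135
h_f = f(L/D)V²/(2g) = 0.01135·(1530/0.264)·3.672²/(2·9.81) = 45.19 m
Δp = ρg·h_f = 995.9·9.81·45.19 = 441.5 kPa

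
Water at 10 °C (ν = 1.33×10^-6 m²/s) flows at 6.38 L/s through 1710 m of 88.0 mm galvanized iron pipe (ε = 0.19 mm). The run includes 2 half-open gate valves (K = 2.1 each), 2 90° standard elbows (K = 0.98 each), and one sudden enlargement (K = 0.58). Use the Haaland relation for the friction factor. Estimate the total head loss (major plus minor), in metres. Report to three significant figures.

H_L ≈ 28.7 m

V = 4Q/(πD²) = 1.049 m/s; V²/2g = 0.05608 m
Re = 6.94×10^4, ε/D = 0.00216 → f = 0.02596 (Haaland)
Major: h_f = f(L/D)·V²/2g = 0.02596·19432·0.05608 = 28.30 m
Minor: ΣK = 6.74; h_m = ΣK·V²/2g = 0.3780 m
Total H_L = 28.30 + 0.3780 = 28.67 m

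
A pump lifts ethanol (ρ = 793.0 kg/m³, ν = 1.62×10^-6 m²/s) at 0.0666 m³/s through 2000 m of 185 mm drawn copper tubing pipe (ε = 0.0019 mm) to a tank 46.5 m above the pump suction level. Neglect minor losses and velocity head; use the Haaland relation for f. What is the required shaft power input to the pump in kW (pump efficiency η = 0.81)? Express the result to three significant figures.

P_shaft ≈ 61.3 kW

V = 4Q/(πD²) = 2.478 m/s; Re = 2.83×10^5; ε/D = 1.03×10^-5; f = 0.01458
h_f = f(L/D)V²/2g = 49.32 m
Total head H = z + h_f = 46.5 + 49.32 = 95.82 m
P_hyd = ρgQH = 793.0·9.81·0.0666·95.82 = 49.64 kW
P_shaft = P_hyd/η = 49.64/0.81 = 61.29 kW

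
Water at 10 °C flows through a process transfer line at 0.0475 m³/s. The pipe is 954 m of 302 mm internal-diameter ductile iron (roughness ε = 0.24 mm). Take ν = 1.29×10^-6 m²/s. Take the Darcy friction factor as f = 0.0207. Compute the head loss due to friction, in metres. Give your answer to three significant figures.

V = 4Q/(πD²) = 4·0.0475/(π·0.302²) = 0.6631 m/s
h_f = f(L/D)V²/(2g) = 0.02070·(954/0.302)·0.6631²/(2·9.81) = 1.466 m

h_f ≈ 1.47 m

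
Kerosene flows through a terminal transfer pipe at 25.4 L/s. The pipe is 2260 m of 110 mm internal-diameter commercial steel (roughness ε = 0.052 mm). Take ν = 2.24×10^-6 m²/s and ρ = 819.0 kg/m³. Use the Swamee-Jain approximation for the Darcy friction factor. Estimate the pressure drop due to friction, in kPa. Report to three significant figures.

Δp ≈ 1180 kPa

V = 4Q/(πD²) = 4·0.0254/(π·0.110²) = 2.673 m/s
Re = VD/ν = 2.673·0.110/2.24×10^-6 = 1.31×10^5 → turbulent
ε/D = 0.052/110 = 4.73×10^-4
Swamee-Jain: f = 0.01963
h_f = f(L/D)V²/(2g) = 0.01963·(2260/0.110)·2.673²/(2·9.81) = 146.8 m
Δp = ρg·h_f = 819.0·9.81·146.8 = 1180 kPa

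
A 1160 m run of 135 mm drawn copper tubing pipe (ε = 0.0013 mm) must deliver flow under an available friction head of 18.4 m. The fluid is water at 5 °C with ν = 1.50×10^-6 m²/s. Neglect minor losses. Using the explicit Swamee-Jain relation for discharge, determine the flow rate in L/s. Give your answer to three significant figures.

Swamee-Jain (Type II): Q = -0.965·√(gD⁵h_f/L)·ln[ε/(3.7D) + √(3.17ν²L/(gD³h_f))]
√(gD⁵h_f/L) = √(9.81·0.135⁵·18.4/1160) = 0.002641
ε/(3.7D) = 2.60×10^-6; √(3.17ν²L/(gD³h_f)) = 1.36×10^-4
Q = -0.965·0.002641·ln(1.391×10^-4) = 0.02264 m³/s
Check: V = 1.58 m/s, Re = 1.42×10^5, f = 0.01669, h_f = 18.3 m ≈ 18.4 m ✓

Q ≈ 22.6 L/s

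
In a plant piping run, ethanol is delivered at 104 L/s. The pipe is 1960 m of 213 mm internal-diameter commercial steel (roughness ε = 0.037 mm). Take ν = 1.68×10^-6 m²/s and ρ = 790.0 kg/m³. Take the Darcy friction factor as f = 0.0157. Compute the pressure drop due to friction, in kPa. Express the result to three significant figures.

Δp ≈ 486 kPa

V = 4Q/(πD²) = 4·0.104/(π·0.213²) = 2.919 m/s
h_f = f(L/D)V²/(2g) = 0.01570·(1960/0.213)·2.919²/(2·9.81) = 62.73 m
Δp = ρg·h_f = 790.0·9.81·62.73 = 486.1 kPa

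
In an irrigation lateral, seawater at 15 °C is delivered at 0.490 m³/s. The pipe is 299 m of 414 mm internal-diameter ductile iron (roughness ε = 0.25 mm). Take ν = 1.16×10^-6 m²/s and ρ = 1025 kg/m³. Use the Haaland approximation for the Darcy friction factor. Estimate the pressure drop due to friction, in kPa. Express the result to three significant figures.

Δp ≈ 87.1 kPa

V = 4Q/(πD²) = 4·0.490/(π·0.414²) = 3.640 m/s
Re = VD/ν = 3.640·0.414/1.16×10^-6 = 1.30×10^6 → turbulent
ε/D = 0.25/414 = 6.04×10^-4
Haaland: f = 0.01776
h_f = f(L/D)V²/(2g) = 0.01776·(299/0.414)·3.640²/(2·9.81) = 8.663 m
Δp = ρg·h_f = 1025·9.81·8.663 = 87.11 kPa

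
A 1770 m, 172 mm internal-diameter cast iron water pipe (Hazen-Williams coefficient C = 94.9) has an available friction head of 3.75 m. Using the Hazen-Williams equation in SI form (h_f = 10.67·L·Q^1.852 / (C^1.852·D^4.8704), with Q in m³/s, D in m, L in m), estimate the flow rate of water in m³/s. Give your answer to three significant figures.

Q ≈ 0.00929 m³/s

Rearranging: Q = [h_f·C^1.852·D^4.8704 / (10.67·L)]^(1/1.852)
Q = [3.75·94.9^1.852·0.172^4.8704 / (10.67·1770)]^0.540 = 0.009287 m³/s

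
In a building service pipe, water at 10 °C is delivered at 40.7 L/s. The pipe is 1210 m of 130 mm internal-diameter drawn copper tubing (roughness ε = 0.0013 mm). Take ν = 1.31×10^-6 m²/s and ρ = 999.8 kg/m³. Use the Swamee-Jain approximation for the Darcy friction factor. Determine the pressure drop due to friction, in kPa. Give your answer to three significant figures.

V = 4Q/(πD²) = 4·0.0407/(π·0.130²) = 3.066 m/s
Re = VD/ν = 3.066·0.130/1.31×10^-6 = 3.04×10^5 → turbulent
ε/D = 0.0013/130 = 1.00×10^-5
Swamee-Jain: f = 0.01445
h_f = f(L/D)V²/(2g) = 0.01445·(1210/0.130)·3.066²/(2·9.81) = 64.47 m
Δp = ρg·h_f = 999.8·9.81·64.47 = 632.4 kPa

Δp ≈ 632 kPa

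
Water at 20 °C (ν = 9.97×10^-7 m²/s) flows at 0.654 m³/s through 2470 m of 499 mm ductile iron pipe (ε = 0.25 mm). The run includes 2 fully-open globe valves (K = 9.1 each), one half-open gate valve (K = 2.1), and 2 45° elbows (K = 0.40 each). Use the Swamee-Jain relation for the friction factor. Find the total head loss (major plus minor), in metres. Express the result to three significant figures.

V = 4Q/(πD²) = 3.344 m/s; V²/2g = 0.5700 m
Re = 1.67×10^6, ε/D = 5.01×10^-4 → f = 0.01709 (Swamee-Jain)
Major: h_f = f(L/D)·V²/2g = 0.01709·4950·0.5700 = 48.22 m
Minor: ΣK = 21.1; h_m = ΣK·V²/2g = 12.03 m
Total H_L = 48.22 + 12.03 = 60.25 m

H_L ≈ 60.2 m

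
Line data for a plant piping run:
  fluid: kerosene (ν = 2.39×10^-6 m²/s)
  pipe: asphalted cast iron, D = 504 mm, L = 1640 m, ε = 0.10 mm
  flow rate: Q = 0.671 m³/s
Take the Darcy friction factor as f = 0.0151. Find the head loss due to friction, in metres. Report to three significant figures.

V = 4Q/(πD²) = 4·0.671/(π·0.504²) = 3.363 m/s
h_f = f(L/D)V²/(2g) = 0.01510·(1640/0.504)·3.363²/(2·9.81) = 28.33 m

h_f ≈ 28.3 m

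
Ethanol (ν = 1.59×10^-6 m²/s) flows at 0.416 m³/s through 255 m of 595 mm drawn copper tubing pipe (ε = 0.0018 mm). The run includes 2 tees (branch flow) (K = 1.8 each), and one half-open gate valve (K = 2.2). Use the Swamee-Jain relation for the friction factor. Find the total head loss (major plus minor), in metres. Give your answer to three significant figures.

H_L ≈ 1.29 m

V = 4Q/(πD²) = 1.496 m/s; V²/2g = 0.1141 m
Re = 5.60×10^5, ε/D = 3.03×10^-6 → f = 0.01288 (Swamee-Jain)
Major: h_f = f(L/D)·V²/2g = 0.01288·428.6·0.1141 = 0.6299 m
Minor: ΣK = 5.80; h_m = ΣK·V²/2g = 0.6617 m
Total H_L = 0.6299 + 0.6617 = 1.292 m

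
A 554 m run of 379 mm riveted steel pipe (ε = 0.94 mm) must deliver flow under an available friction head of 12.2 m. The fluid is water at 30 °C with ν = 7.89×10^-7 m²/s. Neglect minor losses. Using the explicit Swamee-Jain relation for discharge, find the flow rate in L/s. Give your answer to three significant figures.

Swamee-Jain (Type II): Q = -0.965·√(gD⁵h_f/L)·ln[ε/(3.7D) + √(3.17ν²L/(gD³h_f))]
√(gD⁵h_f/L) = √(9.81·0.379⁵·12.2/554) = 0.04110
ε/(3.7D) = 6.70×10^-4; √(3.17ν²L/(gD³h_f)) = 1.30×10^-5
Q = -0.965·0.04110·ln(6.833×10^-4) = 0.2891 m³/s
Check: V = 2.56 m/s, Re = 1.23×10^6, f = 0.02501, h_f = 12.2 m ≈ 12.2 m ✓

Q ≈ 289 L/s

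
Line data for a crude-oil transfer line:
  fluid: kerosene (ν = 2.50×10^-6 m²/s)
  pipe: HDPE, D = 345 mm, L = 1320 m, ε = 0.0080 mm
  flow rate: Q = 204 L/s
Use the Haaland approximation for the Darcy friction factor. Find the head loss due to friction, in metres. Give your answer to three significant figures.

V = 4Q/(πD²) = 4·0.204/(π·0.345²) = 2.182 m/s
Re = VD/ν = 2.182·0.345/2.50×10^-6 = 3.01×10^5 → turbulent
ε/D = 0.0080/345 = 2.32×10^-5
Haaland: f = 0.01453
h_f = f(L/D)V²/(2g) = 0.01453·(1320/0.345)·2.182²/(2·9.81) = 13.49 m

h_f ≈ 13.5 m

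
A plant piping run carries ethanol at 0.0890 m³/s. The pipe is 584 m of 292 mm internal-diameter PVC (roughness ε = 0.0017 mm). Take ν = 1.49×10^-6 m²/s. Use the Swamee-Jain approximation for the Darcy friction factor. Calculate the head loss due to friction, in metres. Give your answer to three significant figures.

V = 4Q/(πD²) = 4·0.0890/(π·0.292²) = 1.329 m/s
Re = VD/ν = 1.329·0.292/1.49×10^-6 = 2.60×10^5 → turbulent
ε/D = 0.0017/292 = 5.82×10^-6
Swamee-Jain: f = 0.01483
h_f = f(L/D)V²/(2g) = 0.01483·(584/0.292)·1.329²/(2·9.81) = 2.669 m

h_f ≈ 2.67 m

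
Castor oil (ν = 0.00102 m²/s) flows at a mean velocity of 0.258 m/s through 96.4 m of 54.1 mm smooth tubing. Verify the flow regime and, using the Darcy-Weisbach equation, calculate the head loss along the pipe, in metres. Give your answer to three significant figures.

Re = VD/ν = 0.258·0.05410/0.00102 = 13.7 → laminar (Re < 2300)
f = 64/Re = 4.677
h_f = f(L/D)V²/(2g) = 4.677·(96.4/0.05410)·0.258²/(2·9.81) = 28.27 m

h_f ≈ 28.3 m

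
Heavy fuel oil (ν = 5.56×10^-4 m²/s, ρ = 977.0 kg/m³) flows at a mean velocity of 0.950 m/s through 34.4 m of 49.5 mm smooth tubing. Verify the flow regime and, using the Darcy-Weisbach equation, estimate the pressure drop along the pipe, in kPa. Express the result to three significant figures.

Re = VD/ν = 0.950·0.04950/5.56×10^-4 = 84.6 → laminar (Re < 2300)
f = 64/Re = 0.7567
h_f = f(L/D)V²/(2g) = 0.7567·(34.4/0.04950)·0.950²/(2·9.81) = 24.19 m
Δp = ρg·h_f = 977.0·9.81·24.19 = 231.8 kPa

Δp ≈ 232 kPa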